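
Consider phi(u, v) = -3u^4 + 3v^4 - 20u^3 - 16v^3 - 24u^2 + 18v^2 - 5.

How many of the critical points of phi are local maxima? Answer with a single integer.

phi separates as a function of u plus a function of v, so ∇phi=0 decouples.
∂phi/∂u = -12u(u + 1)(u + 4) = 0 at u ∈ {-4, -1, 0}; ∂phi/∂v = 12v(v - 3)(v - 1) = 0 at v ∈ {0, 1, 3}.
The Hessian is diagonal: diag(phi_uu, phi_vv). Second derivatives: phi_uu(-4)=-144, phi_uu(-1)=36, phi_uu(0)=-48; phi_vv(0)=36, phi_vv(1)=-24, phi_vv(3)=72.
Local maxima occur where both diagonal entries negative: (-4, 1), (0, 1). Count: 2.

2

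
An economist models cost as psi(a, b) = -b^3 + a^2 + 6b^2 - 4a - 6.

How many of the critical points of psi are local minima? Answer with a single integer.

psi separates as a function of a plus a function of b, so ∇psi=0 decouples.
∂psi/∂a = 2(a - 2) = 0 at a ∈ {2}; ∂psi/∂b = -3b(b - 4) = 0 at b ∈ {0, 4}.
The Hessian is diagonal: diag(psi_aa, psi_bb). Second derivatives: psi_aa(2)=2; psi_bb(0)=12, psi_bb(4)=-12.
Local minima occur where both diagonal entries positive: (2, 0). Count: 1.

1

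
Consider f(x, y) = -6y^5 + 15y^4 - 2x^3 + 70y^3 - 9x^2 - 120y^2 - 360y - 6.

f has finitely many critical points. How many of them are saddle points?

4

f separates as a function of x plus a function of y, so ∇f=0 decouples.
∂f/∂x = -6x(x + 3) = 0 at x ∈ {-3, 0}; ∂f/∂y = -30(y - 3)(y - 2)(y + 1)(y + 2) = 0 at y ∈ {-2, -1, 2, 3}.
The Hessian is diagonal: diag(f_xx, f_yy). Second derivatives: f_xx(-3)=18, f_xx(0)=-18; f_yy(-2)=600, f_yy(-1)=-360, f_yy(2)=360, f_yy(3)=-600.
Saddle points occur where the two diagonal entries have opposite signs: (-3, -1), (-3, 3), (0, -2), (0, 2). Count: 4.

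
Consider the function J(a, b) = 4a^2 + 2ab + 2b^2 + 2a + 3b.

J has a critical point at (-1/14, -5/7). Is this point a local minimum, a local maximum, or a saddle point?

The Hessian of J is constant: H = [[8, 2], [2, 4]].
det(H) = 8·4 − 2² = 28.
det(H) > 0 and tr(H) = 12 > 0, so H is positive definite and the point is a local minimum.

local minimum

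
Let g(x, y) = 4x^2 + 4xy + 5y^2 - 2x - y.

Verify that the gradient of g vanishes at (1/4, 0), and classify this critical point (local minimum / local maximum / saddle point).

local minimum

∇g = (8x + 4y - 2, 4x + 10y - 1); substituting (1/4, 0) gives ∇g = (0, 0), so (1/4, 0) is indeed a critical point.
The Hessian of g is constant: H = [[8, 4], [4, 10]].
det(H) = 8·10 − 4² = 64.
det(H) > 0 and tr(H) = 18 > 0, so H is positive definite and the point is a local minimum.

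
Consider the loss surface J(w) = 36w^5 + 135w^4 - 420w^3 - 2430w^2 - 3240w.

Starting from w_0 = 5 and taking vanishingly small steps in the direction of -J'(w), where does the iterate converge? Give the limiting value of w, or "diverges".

J'(w) = 180(w - 3)(w + 1)(w + 2)(w + 3), so J'(5) = 120960.
Gradient descent moves in the -J' direction, i.e. w is decreasing.
The nearest critical point in that direction is w = 3, where J'' = 21600 > 0 (a local minimum). The iterate converges there.

3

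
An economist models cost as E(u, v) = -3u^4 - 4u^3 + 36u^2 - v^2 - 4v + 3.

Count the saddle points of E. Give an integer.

E separates as a function of u plus a function of v, so ∇E=0 decouples.
∂E/∂u = -12u(u - 2)(u + 3) = 0 at u ∈ {-3, 0, 2}; ∂E/∂v = -2(v + 2) = 0 at v ∈ {-2}.
The Hessian is diagonal: diag(E_uu, E_vv). Second derivatives: E_uu(-3)=-180, E_uu(0)=72, E_uu(2)=-120; E_vv(-2)=-2.
Saddle points occur where the two diagonal entries have opposite signs: (0, -2). Count: 1.

1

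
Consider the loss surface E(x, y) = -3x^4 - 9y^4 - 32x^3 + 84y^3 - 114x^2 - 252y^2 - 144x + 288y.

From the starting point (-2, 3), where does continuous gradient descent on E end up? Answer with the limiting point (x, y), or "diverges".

(-3, 2)

E is separable, so gradient descent decouples: x follows -∂E/∂x, y follows -∂E/∂y.
∂E/∂x = -12(x + 1)(x + 3)(x + 4); at x=-2 this is 24, so x decreases.
∂E/∂y = -36(y - 4)(y - 2)(y - 1); at y=3 this is 72, so y decreases.
x converges to its nearest critical value -3 (a local min of the x-part); y converges to 2. The iterate converges to (-3, 2).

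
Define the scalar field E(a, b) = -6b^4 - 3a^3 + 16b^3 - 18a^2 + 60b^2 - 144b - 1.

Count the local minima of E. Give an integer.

E separates as a function of a plus a function of b, so ∇E=0 decouples.
∂E/∂a = -9a(a + 4) = 0 at a ∈ {-4, 0}; ∂E/∂b = -24(b - 3)(b - 1)(b + 2) = 0 at b ∈ {-2, 1, 3}.
The Hessian is diagonal: diag(E_aa, E_bb). Second derivatives: E_aa(-4)=36, E_aa(0)=-36; E_bb(-2)=-360, E_bb(1)=144, E_bb(3)=-240.
Local minima occur where both diagonal entries positive: (-4, 1). Count: 1.

1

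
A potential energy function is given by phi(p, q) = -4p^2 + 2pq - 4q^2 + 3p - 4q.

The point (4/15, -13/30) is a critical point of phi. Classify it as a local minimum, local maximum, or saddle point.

local maximum

The Hessian of phi is constant: H = [[-8, 2], [2, -8]].
det(H) = (-8)·(-8) − 2² = 60.
det(H) > 0 and tr(H) = -16 < 0, so H is negative definite and the point is a local maximum.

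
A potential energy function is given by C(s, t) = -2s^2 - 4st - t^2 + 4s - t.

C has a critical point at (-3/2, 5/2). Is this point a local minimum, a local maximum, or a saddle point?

saddle point

The Hessian of C is constant: H = [[-4, -4], [-4, -2]].
det(H) = (-4)·(-2) − (-4)² = -8.
Since det(H) < 0, H is indefinite and the critical point is a saddle point.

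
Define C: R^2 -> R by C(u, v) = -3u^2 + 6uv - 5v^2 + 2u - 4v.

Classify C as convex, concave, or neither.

concave

C is quadratic, so its Hessian is the constant matrix H = [[-6, 6], [6, -10]].
det(H) = 24, tr(H) = -16.
det(H) > 0 and tr(H) < 0, so H is negative definite everywhere: concave.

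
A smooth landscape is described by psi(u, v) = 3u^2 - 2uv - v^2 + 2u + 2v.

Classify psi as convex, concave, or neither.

neither

psi is quadratic, so its Hessian is the constant matrix H = [[6, -2], [-2, -2]].
det(H) = -16, tr(H) = 4.
det(H) < 0, so H is indefinite: neither convex nor concave.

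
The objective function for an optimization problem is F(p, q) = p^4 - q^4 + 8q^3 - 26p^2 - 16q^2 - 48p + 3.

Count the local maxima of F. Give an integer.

F separates as a function of p plus a function of q, so ∇F=0 decouples.
∂F/∂p = 4(p - 4)(p + 1)(p + 3) = 0 at p ∈ {-3, -1, 4}; ∂F/∂q = -4q(q - 4)(q - 2) = 0 at q ∈ {0, 2, 4}.
The Hessian is diagonal: diag(F_pp, F_qq). Second derivatives: F_pp(-3)=56, F_pp(-1)=-40, F_pp(4)=140; F_qq(0)=-32, F_qq(2)=16, F_qq(4)=-32.
Local maxima occur where both diagonal entries negative: (-1, 0), (-1, 4). Count: 2.

2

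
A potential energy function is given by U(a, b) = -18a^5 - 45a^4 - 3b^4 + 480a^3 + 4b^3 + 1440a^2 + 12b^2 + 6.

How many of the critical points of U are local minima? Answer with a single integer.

U separates as a function of a plus a function of b, so ∇U=0 decouples.
∂U/∂a = -90a(a - 4)(a + 2)(a + 4) = 0 at a ∈ {-4, -2, 0, 4}; ∂U/∂b = -12b(b - 2)(b + 1) = 0 at b ∈ {-1, 0, 2}.
The Hessian is diagonal: diag(U_aa, U_bb). Second derivatives: U_aa(-4)=5760, U_aa(-2)=-2160, U_aa(0)=2880, U_aa(4)=-17280; U_bb(-1)=-36, U_bb(0)=24, U_bb(2)=-72.
Local minima occur where both diagonal entries positive: (-4, 0), (0, 0). Count: 2.

2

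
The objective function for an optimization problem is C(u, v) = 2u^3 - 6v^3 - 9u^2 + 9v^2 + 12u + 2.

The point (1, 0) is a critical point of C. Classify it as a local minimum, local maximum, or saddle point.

saddle point

The mixed partial ∂²C/∂u∂v is 0, so the Hessian at any point is diag(C_uu, C_vv) = diag(6(2u - 3), 18(-2v + 1)).
At (1, 0): H = diag(-6, 18).
The eigenvalues have opposite signs, so H is indefinite: a saddle point.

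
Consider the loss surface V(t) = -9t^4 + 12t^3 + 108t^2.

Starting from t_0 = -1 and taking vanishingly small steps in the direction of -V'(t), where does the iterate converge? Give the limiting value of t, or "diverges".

0

V'(t) = -36t(t - 3)(t + 2), so V'(-1) = -144.
Gradient descent moves in the -V' direction, i.e. t is increasing.
The nearest critical point in that direction is t = 0, where V'' = 216 > 0 (a local minimum). The iterate converges there.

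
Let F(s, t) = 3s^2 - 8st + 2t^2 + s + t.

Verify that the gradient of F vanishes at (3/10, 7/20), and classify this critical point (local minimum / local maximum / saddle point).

saddle point

∇F = (6s - 8t + 1, -8s + 4t + 1); substituting (3/10, 7/20) gives ∇F = (0, 0), so (3/10, 7/20) is indeed a critical point.
The Hessian of F is constant: H = [[6, -8], [-8, 4]].
det(H) = 6·4 − (-8)² = -40.
Since det(H) < 0, H is indefinite and the critical point is a saddle point.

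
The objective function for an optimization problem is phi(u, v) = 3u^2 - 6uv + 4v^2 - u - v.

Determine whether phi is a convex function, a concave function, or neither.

convex

phi is quadratic, so its Hessian is the constant matrix H = [[6, -6], [-6, 8]].
det(H) = 12, tr(H) = 14.
det(H) > 0 and tr(H) > 0, so H is positive definite everywhere: convex.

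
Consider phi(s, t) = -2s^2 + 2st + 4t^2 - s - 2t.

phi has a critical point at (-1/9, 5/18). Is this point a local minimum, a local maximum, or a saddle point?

saddle point

The Hessian of phi is constant: H = [[-4, 2], [2, 8]].
det(H) = (-4)·8 − 2² = -36.
Since det(H) < 0, H is indefinite and the critical point is a saddle point.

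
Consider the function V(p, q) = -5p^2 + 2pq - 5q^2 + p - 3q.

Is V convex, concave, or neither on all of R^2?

V is quadratic, so its Hessian is the constant matrix H = [[-10, 2], [2, -10]].
det(H) = 96, tr(H) = -20.
det(H) > 0 and tr(H) < 0, so H is negative definite everywhere: concave.

concave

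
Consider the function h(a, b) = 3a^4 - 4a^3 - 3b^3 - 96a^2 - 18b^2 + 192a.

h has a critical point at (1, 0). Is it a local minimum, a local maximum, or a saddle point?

The mixed partial ∂²h/∂a∂b is 0, so the Hessian at any point is diag(h_aa, h_bb) = diag(12(3a^2 - 2a - 16), -18(b + 2)).
At (1, 0): H = diag(-180, -36).
Both eigenvalues are negative, so H is negative definite: a local maximum.

local maximum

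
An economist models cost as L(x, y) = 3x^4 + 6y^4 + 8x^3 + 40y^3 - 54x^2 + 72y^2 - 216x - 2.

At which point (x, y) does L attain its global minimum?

(3, 0)

L(x,y) separates as P(x) + Q(y) − 2, so its minimum is min P + min Q − 2.
P'(x) = 12(x - 3)(x + 2)(x + 3) vanishes at x ∈ {-3, -2, 3}; Q'(y) = 24y(y + 2)(y + 3) vanishes at y ∈ {-3, -2, 0}.
Local minima of P (where P''>0): P(-3)=189, P(3)=-675. Local minima of Q: Q(-3)=54, Q(0)=0.
So the global minimum of L is P(3) + Q(0) − 2 = -675 + 0 − 2 = -677, attained at (3, 0).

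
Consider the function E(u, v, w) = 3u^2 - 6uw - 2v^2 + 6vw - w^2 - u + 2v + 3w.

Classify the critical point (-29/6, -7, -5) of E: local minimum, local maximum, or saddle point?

The Hessian is constant: H = [[6, 0, -6], [0, -4, 6], [-6, 6, -2]].
Leading principal minors: Δ₁ = 6, Δ₂ = -24, Δ₃ = -24.
The minors fit neither the all-positive nor the alternating-sign pattern, so H is indefinite: a saddle point.

saddle point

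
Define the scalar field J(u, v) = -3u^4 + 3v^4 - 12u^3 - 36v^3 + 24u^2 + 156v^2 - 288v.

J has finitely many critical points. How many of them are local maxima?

J separates as a function of u plus a function of v, so ∇J=0 decouples.
∂J/∂u = -12u(u - 1)(u + 4) = 0 at u ∈ {-4, 0, 1}; ∂J/∂v = 12(v - 4)(v - 3)(v - 2) = 0 at v ∈ {2, 3, 4}.
The Hessian is diagonal: diag(J_uu, J_vv). Second derivatives: J_uu(-4)=-240, J_uu(0)=48, J_uu(1)=-60; J_vv(2)=24, J_vv(3)=-12, J_vv(4)=24.
Local maxima occur where both diagonal entries negative: (-4, 3), (1, 3). Count: 2.

2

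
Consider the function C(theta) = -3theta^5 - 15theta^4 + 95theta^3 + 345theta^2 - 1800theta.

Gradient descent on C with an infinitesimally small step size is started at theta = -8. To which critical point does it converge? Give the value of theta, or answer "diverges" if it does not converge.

C'(theta) = -15(theta - 3)(theta - 2)(theta + 4)(theta + 5), so C'(-8) = -19800.
Gradient descent moves in the -C' direction, i.e. theta is increasing.
The nearest critical point in that direction is theta = -5, where C'' = 840 > 0 (a local minimum). The iterate converges there.

-5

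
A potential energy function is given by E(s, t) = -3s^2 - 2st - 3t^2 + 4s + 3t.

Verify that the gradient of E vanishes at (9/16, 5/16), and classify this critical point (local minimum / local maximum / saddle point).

∇E = (-6s - 2t + 4, -2s - 6t + 3); substituting (9/16, 5/16) gives ∇E = (0, 0), so (9/16, 5/16) is indeed a critical point.
The Hessian of E is constant: H = [[-6, -2], [-2, -6]].
det(H) = (-6)·(-6) − (-2)² = 32.
det(H) > 0 and tr(H) = -12 < 0, so H is negative definite and the point is a local maximum.

local maximum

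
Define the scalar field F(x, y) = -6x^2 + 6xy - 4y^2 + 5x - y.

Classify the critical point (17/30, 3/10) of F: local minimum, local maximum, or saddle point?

The Hessian of F is constant: H = [[-12, 6], [6, -8]].
det(H) = (-12)·(-8) − 6² = 60.
det(H) > 0 and tr(H) = -20 < 0, so H is negative definite and the point is a local maximum.

local maximum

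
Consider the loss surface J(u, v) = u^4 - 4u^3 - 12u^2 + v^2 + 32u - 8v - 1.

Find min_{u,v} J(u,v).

-81

J(u,v) separates as P(u) + Q(v) − 1, so its minimum is min P + min Q − 1.
P'(u) = 4(u - 4)(u - 1)(u + 2) vanishes at u ∈ {-2, 1, 4}; Q'(v) = 2v - 8 vanishes at v ∈ {4}.
Local minima of P (where P''>0): P(-2)=-64, P(4)=-64. Local minima of Q: Q(4)=-16.
So the global minimum of J is P(-2) + Q(4) − 1 = -64 − 16 − 1 = -81, attained at (-2, 4).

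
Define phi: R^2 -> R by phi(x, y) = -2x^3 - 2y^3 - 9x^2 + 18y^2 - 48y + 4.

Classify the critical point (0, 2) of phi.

The mixed partial ∂²phi/∂x∂y is 0, so the Hessian at any point is diag(phi_xx, phi_yy) = diag(-6(2x + 3), 12(-y + 3)).
At (0, 2): H = diag(-18, 12).
The eigenvalues have opposite signs, so H is indefinite: a saddle point.

saddle point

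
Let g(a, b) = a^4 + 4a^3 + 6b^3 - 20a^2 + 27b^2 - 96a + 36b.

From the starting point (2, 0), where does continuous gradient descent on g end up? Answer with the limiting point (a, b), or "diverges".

g is separable, so gradient descent decouples: a follows -∂g/∂a, b follows -∂g/∂b.
∂g/∂a = 4(a - 3)(a + 2)(a + 4); at a=2 this is -96, so a increases.
∂g/∂b = 18(b + 1)(b + 2); at b=0 this is 36, so b decreases.
a converges to its nearest critical value 3 (a local min of the a-part); b converges to -1. The iterate converges to (3, -1).

(3, -1)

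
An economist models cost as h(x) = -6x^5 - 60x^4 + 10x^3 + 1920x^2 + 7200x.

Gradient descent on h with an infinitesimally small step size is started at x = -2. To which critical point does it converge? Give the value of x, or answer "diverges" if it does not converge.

h'(x) = -30(x - 4)(x + 3)(x + 4)(x + 5), so h'(-2) = 1080.
Gradient descent moves in the -h' direction, i.e. x is decreasing.
The nearest critical point in that direction is x = -3, where h'' = 420 > 0 (a local minimum). The iterate converges there.

-3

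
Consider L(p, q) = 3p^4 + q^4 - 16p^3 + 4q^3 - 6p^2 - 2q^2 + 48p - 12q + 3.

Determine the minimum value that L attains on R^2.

-166

L(p,q) separates as A(p) + B(q) + 3, so its minimum is min A + min B + 3.
A'(p) = 12(p - 4)(p - 1)(p + 1) vanishes at p ∈ {-1, 1, 4}; B'(q) = 4(q - 1)(q + 1)(q + 3) vanishes at q ∈ {-3, -1, 1}.
Local minima of A (where A''>0): A(-1)=-35, A(4)=-160. Local minima of B: B(-3)=-9, B(1)=-9.
So the global minimum of L is A(4) + B(-3) + 3 = -160 − 9 + 3 = -166, attained at (4, -3).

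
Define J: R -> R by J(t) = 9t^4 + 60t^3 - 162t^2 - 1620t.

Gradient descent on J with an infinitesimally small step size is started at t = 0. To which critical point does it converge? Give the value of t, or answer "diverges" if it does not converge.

3

J'(t) = 36(t - 3)(t + 3)(t + 5), so J'(0) = -1620.
Gradient descent moves in the -J' direction, i.e. t is increasing.
The nearest critical point in that direction is t = 3, where J'' = 1728 > 0 (a local minimum). The iterate converges there.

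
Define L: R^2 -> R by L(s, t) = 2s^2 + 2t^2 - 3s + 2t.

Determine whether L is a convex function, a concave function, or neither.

convex

L is quadratic, so its Hessian is the constant matrix H = [[4, 0], [0, 4]].
det(H) = 16, tr(H) = 8.
det(H) > 0 and tr(H) > 0, so H is positive definite everywhere: convex.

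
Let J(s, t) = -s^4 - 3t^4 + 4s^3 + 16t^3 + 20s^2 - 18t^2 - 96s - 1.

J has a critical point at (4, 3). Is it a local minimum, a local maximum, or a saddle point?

The mixed partial ∂²J/∂s∂t is 0, so the Hessian at any point is diag(J_ss, J_tt) = diag(4(-3s^2 + 6s + 10), 12(-3t^2 + 8t - 3)).
At (4, 3): H = diag(-56, -72).
Both eigenvalues are negative, so H is negative definite: a local maximum.

local maximum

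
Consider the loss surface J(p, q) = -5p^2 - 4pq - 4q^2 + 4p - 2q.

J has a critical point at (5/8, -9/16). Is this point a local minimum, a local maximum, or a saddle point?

local maximum

The Hessian of J is constant: H = [[-10, -4], [-4, -8]].
det(H) = (-10)·(-8) − (-4)² = 64.
det(H) > 0 and tr(H) = -18 < 0, so H is negative definite and the point is a local maximum.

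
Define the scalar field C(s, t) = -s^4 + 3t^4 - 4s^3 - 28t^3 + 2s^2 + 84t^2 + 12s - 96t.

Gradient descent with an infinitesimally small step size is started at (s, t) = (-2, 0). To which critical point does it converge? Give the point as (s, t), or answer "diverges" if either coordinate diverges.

C is separable, so gradient descent decouples: s follows -∂C/∂s, t follows -∂C/∂t.
∂C/∂s = -4(s - 1)(s + 1)(s + 3); at s=-2 this is -12, so s increases.
∂C/∂t = 12(t - 4)(t - 2)(t - 1); at t=0 this is -96, so t increases.
s converges to its nearest critical value -1 (a local min of the s-part); t converges to 1. The iterate converges to (-1, 1).

(-1, 1)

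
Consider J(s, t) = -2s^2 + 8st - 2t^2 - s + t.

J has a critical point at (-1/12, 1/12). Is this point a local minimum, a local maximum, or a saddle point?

The Hessian of J is constant: H = [[-4, 8], [8, -4]].
det(H) = (-4)·(-4) − 8² = -48.
Since det(H) < 0, H is indefinite and the critical point is a saddle point.

saddle point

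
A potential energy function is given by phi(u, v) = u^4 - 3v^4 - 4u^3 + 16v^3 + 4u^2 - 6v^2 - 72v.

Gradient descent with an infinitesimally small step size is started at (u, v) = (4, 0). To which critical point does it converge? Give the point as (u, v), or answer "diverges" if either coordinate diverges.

phi is separable, so gradient descent decouples: u follows -∂phi/∂u, v follows -∂phi/∂v.
∂phi/∂u = 4u(u - 2)(u - 1); at u=4 this is 96, so u decreases.
∂phi/∂v = -12(v - 3)(v - 2)(v + 1); at v=0 this is -72, so v increases.
u converges to its nearest critical value 2 (a local min of the u-part); v converges to 2. The iterate converges to (2, 2).

(2, 2)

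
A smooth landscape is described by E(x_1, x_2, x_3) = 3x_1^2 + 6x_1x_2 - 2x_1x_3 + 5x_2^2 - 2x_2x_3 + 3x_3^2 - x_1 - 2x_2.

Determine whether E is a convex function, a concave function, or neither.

convex

E is quadratic, so its Hessian is the constant matrix H = [[6, 6, -2], [6, 10, -2], [-2, -2, 6]].
Leading principal minors: 6, 24, 128.
All positive ⇒ H ≻ 0 ⇒ convex.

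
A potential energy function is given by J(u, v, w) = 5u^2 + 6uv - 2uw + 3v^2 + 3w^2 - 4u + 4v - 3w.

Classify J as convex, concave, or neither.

convex

J is quadratic, so its Hessian is the constant matrix H = [[10, 6, -2], [6, 6, 0], [-2, 0, 6]].
Leading principal minors: 10, 24, 120.
All positive ⇒ H ≻ 0 ⇒ convex.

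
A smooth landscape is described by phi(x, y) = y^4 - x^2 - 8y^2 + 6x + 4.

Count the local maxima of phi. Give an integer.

phi separates as a function of x plus a function of y, so ∇phi=0 decouples.
∂phi/∂x = -2(x - 3) = 0 at x ∈ {3}; ∂phi/∂y = 4y(y - 2)(y + 2) = 0 at y ∈ {-2, 0, 2}.
The Hessian is diagonal: diag(phi_xx, phi_yy). Second derivatives: phi_xx(3)=-2; phi_yy(-2)=32, phi_yy(0)=-16, phi_yy(2)=32.
Local maxima occur where both diagonal entries negative: (3, 0). Count: 1.

1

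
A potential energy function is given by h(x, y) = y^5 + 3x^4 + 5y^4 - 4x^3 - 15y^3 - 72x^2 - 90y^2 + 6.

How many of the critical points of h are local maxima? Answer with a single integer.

2

h separates as a function of x plus a function of y, so ∇h=0 decouples.
∂h/∂x = 12x(x - 4)(x + 3) = 0 at x ∈ {-3, 0, 4}; ∂h/∂y = 5y(y - 3)(y + 3)(y + 4) = 0 at y ∈ {-4, -3, 0, 3}.
The Hessian is diagonal: diag(h_xx, h_yy). Second derivatives: h_xx(-3)=252, h_xx(0)=-144, h_xx(4)=336; h_yy(-4)=-140, h_yy(-3)=90, h_yy(0)=-180, h_yy(3)=630.
Local maxima occur where both diagonal entries negative: (0, -4), (0, 0). Count: 2.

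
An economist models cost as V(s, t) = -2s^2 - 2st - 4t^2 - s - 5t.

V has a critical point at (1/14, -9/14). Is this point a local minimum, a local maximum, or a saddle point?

local maximum

The Hessian of V is constant: H = [[-4, -2], [-2, -8]].
det(H) = (-4)·(-8) − (-2)² = 28.
det(H) > 0 and tr(H) = -12 < 0, so H is negative definite and the point is a local maximum.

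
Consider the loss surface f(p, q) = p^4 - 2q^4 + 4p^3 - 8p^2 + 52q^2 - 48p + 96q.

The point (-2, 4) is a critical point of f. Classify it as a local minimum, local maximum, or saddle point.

The mixed partial ∂²f/∂p∂q is 0, so the Hessian at any point is diag(f_pp, f_qq) = diag(4(3p^2 + 6p - 4), 8(-3q^2 + 13)).
At (-2, 4): H = diag(-16, -280).
Both eigenvalues are negative, so H is negative definite: a local maximum.

local maximum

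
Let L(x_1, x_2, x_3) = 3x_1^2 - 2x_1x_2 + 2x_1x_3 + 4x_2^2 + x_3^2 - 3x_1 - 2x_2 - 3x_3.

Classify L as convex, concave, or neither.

convex

L is quadratic, so its Hessian is the constant matrix H = [[6, -2, 2], [-2, 8, 0], [2, 0, 2]].
Leading principal minors: 6, 44, 56.
All positive ⇒ H ≻ 0 ⇒ convex.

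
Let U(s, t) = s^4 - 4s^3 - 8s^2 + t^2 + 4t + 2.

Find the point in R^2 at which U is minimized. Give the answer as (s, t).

U(s,t) separates as P(s) + Q(t) + 2, so its minimum is min P + min Q + 2.
P'(s) = 4s(s - 4)(s + 1) vanishes at s ∈ {-1, 0, 4}; Q'(t) = 2(t + 2) vanishes at t ∈ {-2}.
Local minima of P (where P''>0): P(-1)=-3, P(4)=-128. Local minima of Q: Q(-2)=-4.
So the global minimum of U is P(4) + Q(-2) + 2 = -128 − 4 + 2 = -130, attained at (4, -2).

(4, -2)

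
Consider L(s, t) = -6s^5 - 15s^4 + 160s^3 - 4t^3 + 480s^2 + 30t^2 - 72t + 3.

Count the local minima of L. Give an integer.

2

L separates as a function of s plus a function of t, so ∇L=0 decouples.
∂L/∂s = -30s(s - 4)(s + 2)(s + 4) = 0 at s ∈ {-4, -2, 0, 4}; ∂L/∂t = -12(t - 3)(t - 2) = 0 at t ∈ {2, 3}.
The Hessian is diagonal: diag(L_ss, L_tt). Second derivatives: L_ss(-4)=1920, L_ss(-2)=-720, L_ss(0)=960, L_ss(4)=-5760; L_tt(2)=12, L_tt(3)=-12.
Local minima occur where both diagonal entries positive: (-4, 2), (0, 2). Count: 2.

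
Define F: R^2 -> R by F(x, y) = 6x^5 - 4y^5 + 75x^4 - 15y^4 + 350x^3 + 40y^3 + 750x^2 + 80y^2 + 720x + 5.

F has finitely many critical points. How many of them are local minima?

4

F separates as a function of x plus a function of y, so ∇F=0 decouples.
∂F/∂x = 30(x + 1)(x + 2)(x + 3)(x + 4) = 0 at x ∈ {-4, -3, -2, -1}; ∂F/∂y = -20y(y - 2)(y + 1)(y + 4) = 0 at y ∈ {-4, -1, 0, 2}.
The Hessian is diagonal: diag(F_xx, F_yy). Second derivatives: F_xx(-4)=-180, F_xx(-3)=60, F_xx(-2)=-60, F_xx(-1)=180; F_yy(-4)=1440, F_yy(-1)=-180, F_yy(0)=160, F_yy(2)=-720.
Local minima occur where both diagonal entries positive: (-3, -4), (-3, 0), (-1, -4), (-1, 0). Count: 4.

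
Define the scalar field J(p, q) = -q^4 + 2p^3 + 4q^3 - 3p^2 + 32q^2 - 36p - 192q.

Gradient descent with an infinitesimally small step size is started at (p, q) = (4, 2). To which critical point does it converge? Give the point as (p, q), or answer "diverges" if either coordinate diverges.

(3, 3)

J is separable, so gradient descent decouples: p follows -∂J/∂p, q follows -∂J/∂q.
∂J/∂p = 6(p - 3)(p + 2); at p=4 this is 36, so p decreases.
∂J/∂q = -4(q - 4)(q - 3)(q + 4); at q=2 this is -48, so q increases.
p converges to its nearest critical value 3 (a local min of the p-part); q converges to 3. The iterate converges to (3, 3).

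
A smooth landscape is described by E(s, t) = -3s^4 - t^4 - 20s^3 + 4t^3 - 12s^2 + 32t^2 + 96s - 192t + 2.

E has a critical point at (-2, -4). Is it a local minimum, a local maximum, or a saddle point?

The mixed partial ∂²E/∂s∂t is 0, so the Hessian at any point is diag(E_ss, E_tt) = diag(-12(3s^2 + 10s + 2), 4(-3t^2 + 6t + 16)).
At (-2, -4): H = diag(72, -224).
The eigenvalues have opposite signs, so H is indefinite: a saddle point.

saddle point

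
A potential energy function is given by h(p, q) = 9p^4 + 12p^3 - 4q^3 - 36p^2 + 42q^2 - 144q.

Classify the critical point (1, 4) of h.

saddle point

The mixed partial ∂²h/∂p∂q is 0, so the Hessian at any point is diag(h_pp, h_qq) = diag(36(3p^2 + 2p - 2), 12(-2q + 7)).
At (1, 4): H = diag(108, -12).
The eigenvalues have opposite signs, so H is indefinite: a saddle point.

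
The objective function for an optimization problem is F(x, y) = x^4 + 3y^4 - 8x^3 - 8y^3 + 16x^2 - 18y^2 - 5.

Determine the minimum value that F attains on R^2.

F(x,y) separates as P(x) + Q(y) − 5, so its minimum is min P + min Q − 5.
P'(x) = 4x(x - 4)(x - 2) vanishes at x ∈ {0, 2, 4}; Q'(y) = 12y(y - 3)(y + 1) vanishes at y ∈ {-1, 0, 3}.
Local minima of P (where P''>0): P(0)=0, P(4)=0. Local minima of Q: Q(-1)=-7, Q(3)=-135.
So the global minimum of F is P(0) + Q(3) − 5 = 0 − 135 − 5 = -140, attained at (0, 3).

-140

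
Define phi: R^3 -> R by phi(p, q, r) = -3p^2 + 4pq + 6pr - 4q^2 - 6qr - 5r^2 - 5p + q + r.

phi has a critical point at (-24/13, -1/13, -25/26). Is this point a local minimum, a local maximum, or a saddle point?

The Hessian is constant: H = [[-6, 4, 6], [4, -8, -6], [6, -6, -10]].
Leading principal minors: Δ₁ = -6, Δ₂ = 32, Δ₃ = -104.
The minors alternate sign starting negative (−, +, −), so H is negative definite: a local maximum.

local maximum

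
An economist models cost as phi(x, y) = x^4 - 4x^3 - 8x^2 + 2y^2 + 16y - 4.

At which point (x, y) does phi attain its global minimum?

phi(x,y) separates as P(x) + Q(y) − 4, so its minimum is min P + min Q − 4.
P'(x) = 4x(x - 4)(x + 1) vanishes at x ∈ {-1, 0, 4}; Q'(y) = 4y + 16 vanishes at y ∈ {-4}.
Local minima of P (where P''>0): P(-1)=-3, P(4)=-128. Local minima of Q: Q(-4)=-32.
So the global minimum of phi is P(4) + Q(-4) − 4 = -128 − 32 − 4 = -164, attained at (4, -4).

(4, -4)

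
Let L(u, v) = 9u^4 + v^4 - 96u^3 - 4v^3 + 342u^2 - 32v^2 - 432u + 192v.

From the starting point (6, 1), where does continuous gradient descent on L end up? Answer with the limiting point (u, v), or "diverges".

L is separable, so gradient descent decouples: u follows -∂L/∂u, v follows -∂L/∂v.
∂L/∂u = 36(u - 4)(u - 3)(u - 1); at u=6 this is 1080, so u decreases.
∂L/∂v = 4(v - 4)(v - 3)(v + 4); at v=1 this is 120, so v decreases.
u converges to its nearest critical value 4 (a local min of the u-part); v converges to -4. The iterate converges to (4, -4).

(4, -4)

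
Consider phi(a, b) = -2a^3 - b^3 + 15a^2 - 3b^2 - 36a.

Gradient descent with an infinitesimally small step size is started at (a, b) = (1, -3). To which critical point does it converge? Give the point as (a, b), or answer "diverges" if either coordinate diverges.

(2, -2)

phi is separable, so gradient descent decouples: a follows -∂phi/∂a, b follows -∂phi/∂b.
∂phi/∂a = -6(a - 3)(a - 2); at a=1 this is -12, so a increases.
∂phi/∂b = -3b(b + 2); at b=-3 this is -9, so b increases.
a converges to its nearest critical value 2 (a local min of the a-part); b converges to -2. The iterate converges to (2, -2).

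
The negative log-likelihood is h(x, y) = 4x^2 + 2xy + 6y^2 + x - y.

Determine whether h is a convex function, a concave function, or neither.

convex

h is quadratic, so its Hessian is the constant matrix H = [[8, 2], [2, 12]].
det(H) = 92, tr(H) = 20.
det(H) > 0 and tr(H) > 0, so H is positive definite everywhere: convex.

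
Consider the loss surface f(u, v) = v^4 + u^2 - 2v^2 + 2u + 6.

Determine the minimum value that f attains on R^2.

f(u,v) separates as P(u) + Q(v) + 6, so its minimum is min P + min Q + 6.
P'(u) = 2u + 2 vanishes at u ∈ {-1}; Q'(v) = 4v(v - 1)(v + 1) vanishes at v ∈ {-1, 0, 1}.
Local minima of P (where P''>0): P(-1)=-1. Local minima of Q: Q(-1)=-1, Q(1)=-1.
So the global minimum of f is P(-1) + Q(-1) + 6 = -1 − 1 + 6 = 4, attained at (-1, -1).

4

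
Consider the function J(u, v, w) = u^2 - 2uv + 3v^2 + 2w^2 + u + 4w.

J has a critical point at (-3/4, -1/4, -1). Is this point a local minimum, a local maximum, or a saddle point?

local minimum

The Hessian is constant: H = [[2, -2, 0], [-2, 6, 0], [0, 0, 4]].
Leading principal minors: Δ₁ = 2, Δ₂ = 8, Δ₃ = 32.
All leading minors are positive, so H is positive definite: a local minimum.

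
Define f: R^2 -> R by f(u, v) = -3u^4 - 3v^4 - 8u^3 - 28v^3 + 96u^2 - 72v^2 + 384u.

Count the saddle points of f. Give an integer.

4

f separates as a function of u plus a function of v, so ∇f=0 decouples.
∂f/∂u = -12(u - 4)(u + 2)(u + 4) = 0 at u ∈ {-4, -2, 4}; ∂f/∂v = -12v(v + 3)(v + 4) = 0 at v ∈ {-4, -3, 0}.
The Hessian is diagonal: diag(f_uu, f_vv). Second derivatives: f_uu(-4)=-192, f_uu(-2)=144, f_uu(4)=-576; f_vv(-4)=-48, f_vv(-3)=36, f_vv(0)=-144.
Saddle points occur where the two diagonal entries have opposite signs: (-4, -3), (-2, -4), (-2, 0), (4, -3). Count: 4.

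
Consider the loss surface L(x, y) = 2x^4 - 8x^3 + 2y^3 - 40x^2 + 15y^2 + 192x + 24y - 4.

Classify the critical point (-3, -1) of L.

The mixed partial ∂²L/∂x∂y is 0, so the Hessian at any point is diag(L_xx, L_yy) = diag(8(3x^2 - 6x - 10), 6(2y + 5)).
At (-3, -1): H = diag(280, 18).
Both eigenvalues are positive, so H is positive definite: a local minimum.

local minimum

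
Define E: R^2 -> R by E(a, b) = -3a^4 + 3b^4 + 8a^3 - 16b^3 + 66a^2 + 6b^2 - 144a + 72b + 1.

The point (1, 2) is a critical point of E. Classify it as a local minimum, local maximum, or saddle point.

The mixed partial ∂²E/∂a∂b is 0, so the Hessian at any point is diag(E_aa, E_bb) = diag(12(-3a^2 + 4a + 11), 12(3b^2 - 8b + 1)).
At (1, 2): H = diag(144, -36).
The eigenvalues have opposite signs, so H is indefinite: a saddle point.

saddle point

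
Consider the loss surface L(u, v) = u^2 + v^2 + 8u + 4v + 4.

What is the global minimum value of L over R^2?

-16

L(u,v) separates as P(u) + Q(v) + 4, so its minimum is min P + min Q + 4.
P'(u) = 2u + 8 vanishes at u ∈ {-4}; Q'(v) = 2v + 4 vanishes at v ∈ {-2}.
Local minima of P (where P''>0): P(-4)=-16. Local minima of Q: Q(-2)=-4.
So the global minimum of L is P(-4) + Q(-2) + 4 = -16 − 4 + 4 = -16, attained at (-4, -2).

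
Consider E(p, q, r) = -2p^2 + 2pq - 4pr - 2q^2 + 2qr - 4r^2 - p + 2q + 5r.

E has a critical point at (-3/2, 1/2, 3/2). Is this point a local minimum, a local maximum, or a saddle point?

local maximum

The Hessian is constant: H = [[-4, 2, -4], [2, -4, 2], [-4, 2, -8]].
Leading principal minors: Δ₁ = -4, Δ₂ = 12, Δ₃ = -48.
The minors alternate sign starting negative (−, +, −), so H is negative definite: a local maximum.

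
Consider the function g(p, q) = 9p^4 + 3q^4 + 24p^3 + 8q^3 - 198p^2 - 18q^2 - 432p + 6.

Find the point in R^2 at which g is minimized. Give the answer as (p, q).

g(p,q) separates as A(p) + B(q) + 6, so its minimum is min A + min B + 6.
A'(p) = 36(p - 3)(p + 1)(p + 4) vanishes at p ∈ {-4, -1, 3}; B'(q) = 12q(q - 1)(q + 3) vanishes at q ∈ {-3, 0, 1}.
Local minima of A (where A''>0): A(-4)=-672, A(3)=-1701. Local minima of B: B(-3)=-135, B(1)=-7.
So the global minimum of g is A(3) + B(-3) + 6 = -1701 − 135 + 6 = -1830, attained at (3, -3).

(3, -3)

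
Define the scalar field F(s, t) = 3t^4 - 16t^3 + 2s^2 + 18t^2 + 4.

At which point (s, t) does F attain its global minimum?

F(s,t) separates as P(s) + Q(t) + 4, so its minimum is min P + min Q + 4.
P'(s) = 4s vanishes at s ∈ {0}; Q'(t) = 12t(t - 3)(t - 1) vanishes at t ∈ {0, 1, 3}.
Local minima of P (where P''>0): P(0)=0. Local minima of Q: Q(0)=0, Q(3)=-27.
So the global minimum of F is P(0) + Q(3) + 4 = 0 − 27 + 4 = -23, attained at (0, 3).

(0, 3)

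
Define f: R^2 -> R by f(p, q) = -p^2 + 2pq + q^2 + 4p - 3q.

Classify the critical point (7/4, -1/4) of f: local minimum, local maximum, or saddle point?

The Hessian of f is constant: H = [[-2, 2], [2, 2]].
det(H) = (-2)·2 − 2² = -8.
Since det(H) < 0, H is indefinite and the critical point is a saddle point.

saddle point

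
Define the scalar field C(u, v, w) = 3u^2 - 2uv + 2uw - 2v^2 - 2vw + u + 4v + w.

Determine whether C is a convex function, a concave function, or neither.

C is quadratic, so its Hessian is the constant matrix H = [[6, -2, 2], [-2, -4, -2], [2, -2, 0]].
Leading principal minors: 6, -28, 8.
Neither pattern holds ⇒ H is indefinite ⇒ neither convex nor concave.

neither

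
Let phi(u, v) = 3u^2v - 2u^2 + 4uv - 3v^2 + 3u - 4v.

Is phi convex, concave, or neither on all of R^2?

neither

The term 3u^2v is cubic, so the Hessian is not constant.
∂²phi/∂u² = 6v - 4, which takes both signs as v varies (negative for sufficiently negative v). A diagonal entry of the Hessian changing sign means the Hessian is neither positive- nor negative-semidefinite on all of R^2.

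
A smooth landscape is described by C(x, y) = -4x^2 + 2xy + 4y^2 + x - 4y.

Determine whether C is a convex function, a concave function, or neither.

C is quadratic, so its Hessian is the constant matrix H = [[-8, 2], [2, 8]].
det(H) = -68, tr(H) = 0.
det(H) < 0, so H is indefinite: neither convex nor concave.

neither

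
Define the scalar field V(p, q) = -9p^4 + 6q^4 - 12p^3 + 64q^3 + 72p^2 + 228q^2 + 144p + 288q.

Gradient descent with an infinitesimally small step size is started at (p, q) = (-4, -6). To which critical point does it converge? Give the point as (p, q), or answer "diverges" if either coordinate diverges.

V is separable, so gradient descent decouples: p follows -∂V/∂p, q follows -∂V/∂q.
∂V/∂p = -36(p - 2)(p + 1)(p + 2); at p=-4 this is 1296, so p decreases.
∂V/∂q = 24(q + 1)(q + 3)(q + 4); at q=-6 this is -720, so q increases.
The p-coordinate has no critical point in that direction and runs off to infinity.

diverges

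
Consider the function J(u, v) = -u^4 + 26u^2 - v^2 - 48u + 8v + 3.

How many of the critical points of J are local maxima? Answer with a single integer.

2

J separates as a function of u plus a function of v, so ∇J=0 decouples.
∂J/∂u = -4(u - 3)(u - 1)(u + 4) = 0 at u ∈ {-4, 1, 3}; ∂J/∂v = -2(v - 4) = 0 at v ∈ {4}.
The Hessian is diagonal: diag(J_uu, J_vv). Second derivatives: J_uu(-4)=-140, J_uu(1)=40, J_uu(3)=-56; J_vv(4)=-2.
Local maxima occur where both diagonal entries negative: (-4, 4), (3, 4). Count: 2.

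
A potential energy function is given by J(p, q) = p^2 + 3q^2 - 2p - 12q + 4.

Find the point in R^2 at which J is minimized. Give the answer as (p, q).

J(p,q) separates as A(p) + B(q) + 4, so its minimum is min A + min B + 4.
A'(p) = 2p - 2 vanishes at p ∈ {1}; B'(q) = 6q - 12 vanishes at q ∈ {2}.
Local minima of A (where A''>0): A(1)=-1. Local minima of B: B(2)=-12.
So the global minimum of J is A(1) + B(2) + 4 = -1 − 12 + 4 = -9, attained at (1, 2).

(1, 2)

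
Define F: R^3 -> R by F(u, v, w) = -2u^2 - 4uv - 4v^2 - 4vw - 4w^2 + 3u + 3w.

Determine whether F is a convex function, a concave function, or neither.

F is quadratic, so its Hessian is the constant matrix H = [[-4, -4, 0], [-4, -8, -4], [0, -4, -8]].
Leading principal minors: -4, 16, -64.
Signs alternate −, +, − ⇒ H ≺ 0 ⇒ concave.

concave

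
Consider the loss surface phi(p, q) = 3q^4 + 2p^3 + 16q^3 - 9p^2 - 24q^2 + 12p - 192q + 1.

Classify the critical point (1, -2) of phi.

The mixed partial ∂²phi/∂p∂q is 0, so the Hessian at any point is diag(phi_pp, phi_qq) = diag(6(2p - 3), 12(3q^2 + 8q - 4)).
At (1, -2): H = diag(-6, -96).
Both eigenvalues are negative, so H is negative definite: a local maximum.

local maximum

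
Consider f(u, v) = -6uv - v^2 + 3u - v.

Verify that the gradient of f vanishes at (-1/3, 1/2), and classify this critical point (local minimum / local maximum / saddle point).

∇f = (-6v + 3, -6u - 2v - 1); substituting (-1/3, 1/2) gives ∇f = (0, 0), so (-1/3, 1/2) is indeed a critical point.
The Hessian of f is constant: H = [[0, -6], [-6, -2]].
det(H) = 0·(-2) − (-6)² = -36.
Since det(H) < 0, H is indefinite and the critical point is a saddle point.

saddle point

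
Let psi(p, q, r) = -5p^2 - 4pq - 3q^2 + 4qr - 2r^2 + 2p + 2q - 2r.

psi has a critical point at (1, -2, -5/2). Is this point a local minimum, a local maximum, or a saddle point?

local maximum

The Hessian is constant: H = [[-10, -4, 0], [-4, -6, 4], [0, 4, -4]].
Leading principal minors: Δ₁ = -10, Δ₂ = 44, Δ₃ = -16.
The minors alternate sign starting negative (−, +, −), so H is negative definite: a local maximum.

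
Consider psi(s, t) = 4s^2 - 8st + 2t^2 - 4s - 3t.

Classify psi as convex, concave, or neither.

psi is quadratic, so its Hessian is the constant matrix H = [[8, -8], [-8, 4]].
det(H) = -32, tr(H) = 12.
det(H) < 0, so H is indefinite: neither convex nor concave.

neither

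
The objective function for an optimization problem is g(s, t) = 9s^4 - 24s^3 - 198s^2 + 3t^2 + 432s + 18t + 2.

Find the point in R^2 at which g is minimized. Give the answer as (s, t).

g(s,t) separates as P(s) + Q(t) + 2, so its minimum is min P + min Q + 2.
P'(s) = 36(s - 4)(s - 1)(s + 3) vanishes at s ∈ {-3, 1, 4}; Q'(t) = 6(t + 3) vanishes at t ∈ {-3}.
Local minima of P (where P''>0): P(-3)=-1701, P(4)=-672. Local minima of Q: Q(-3)=-27.
So the global minimum of g is P(-3) + Q(-3) + 2 = -1701 − 27 + 2 = -1726, attained at (-3, -3).

(-3, -3)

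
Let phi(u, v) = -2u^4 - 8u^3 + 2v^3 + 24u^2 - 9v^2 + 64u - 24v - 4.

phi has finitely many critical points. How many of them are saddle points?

phi separates as a function of u plus a function of v, so ∇phi=0 decouples.
∂phi/∂u = -8(u - 2)(u + 1)(u + 4) = 0 at u ∈ {-4, -1, 2}; ∂phi/∂v = 6(v - 4)(v + 1) = 0 at v ∈ {-1, 4}.
The Hessian is diagonal: diag(phi_uu, phi_vv). Second derivatives: phi_uu(-4)=-144, phi_uu(-1)=72, phi_uu(2)=-144; phi_vv(-1)=-30, phi_vv(4)=30.
Saddle points occur where the two diagonal entries have opposite signs: (-4, 4), (-1, -1), (2, 4). Count: 3.

3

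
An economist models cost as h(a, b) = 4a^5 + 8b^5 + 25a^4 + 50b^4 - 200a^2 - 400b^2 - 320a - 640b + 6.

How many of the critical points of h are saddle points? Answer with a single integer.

h separates as a function of a plus a function of b, so ∇h=0 decouples.
∂h/∂a = 20(a - 2)(a + 1)(a + 2)(a + 4) = 0 at a ∈ {-4, -2, -1, 2}; ∂h/∂b = 40(b - 2)(b + 1)(b + 2)(b + 4) = 0 at b ∈ {-4, -2, -1, 2}.
The Hessian is diagonal: diag(h_aa, h_bb). Second derivatives: h_aa(-4)=-720, h_aa(-2)=160, h_aa(-1)=-180, h_aa(2)=1440; h_bb(-4)=-1440, h_bb(-2)=320, h_bb(-1)=-360, h_bb(2)=2880.
Saddle points occur where the two diagonal entries have opposite signs: (-4, -2), (-4, 2), (-2, -4), (-2, -1), (-1, -2), (-1, 2), (2, -4), (2, -1). Count: 8.

8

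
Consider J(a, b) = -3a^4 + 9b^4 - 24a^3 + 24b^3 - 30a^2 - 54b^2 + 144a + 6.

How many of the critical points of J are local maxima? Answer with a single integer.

2

J separates as a function of a plus a function of b, so ∇J=0 decouples.
∂J/∂a = -12(a - 1)(a + 3)(a + 4) = 0 at a ∈ {-4, -3, 1}; ∂J/∂b = 36b(b - 1)(b + 3) = 0 at b ∈ {-3, 0, 1}.
The Hessian is diagonal: diag(J_aa, J_bb). Second derivatives: J_aa(-4)=-60, J_aa(-3)=48, J_aa(1)=-240; J_bb(-3)=432, J_bb(0)=-108, J_bb(1)=144.
Local maxima occur where both diagonal entries negative: (-4, 0), (1, 0). Count: 2.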